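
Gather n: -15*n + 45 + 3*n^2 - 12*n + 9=3*n^2 - 27*n + 54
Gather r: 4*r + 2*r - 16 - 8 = 6*r - 24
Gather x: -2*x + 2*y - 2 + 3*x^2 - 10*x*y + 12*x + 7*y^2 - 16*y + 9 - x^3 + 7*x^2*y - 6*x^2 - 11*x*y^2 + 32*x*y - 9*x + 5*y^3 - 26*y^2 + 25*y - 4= -x^3 + x^2*(7*y - 3) + x*(-11*y^2 + 22*y + 1) + 5*y^3 - 19*y^2 + 11*y + 3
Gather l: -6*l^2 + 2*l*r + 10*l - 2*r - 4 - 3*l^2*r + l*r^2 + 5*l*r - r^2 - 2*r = l^2*(-3*r - 6) + l*(r^2 + 7*r + 10) - r^2 - 4*r - 4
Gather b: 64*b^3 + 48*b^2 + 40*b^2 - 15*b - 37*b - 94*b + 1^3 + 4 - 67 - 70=64*b^3 + 88*b^2 - 146*b - 132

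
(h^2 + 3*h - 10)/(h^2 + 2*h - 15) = (h - 2)/(h - 3)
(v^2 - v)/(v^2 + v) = (v - 1)/(v + 1)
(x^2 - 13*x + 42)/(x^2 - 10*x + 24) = (x - 7)/(x - 4)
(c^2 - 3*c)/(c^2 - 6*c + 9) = c/(c - 3)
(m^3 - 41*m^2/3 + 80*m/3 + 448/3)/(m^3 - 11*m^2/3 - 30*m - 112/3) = (m - 8)/(m + 2)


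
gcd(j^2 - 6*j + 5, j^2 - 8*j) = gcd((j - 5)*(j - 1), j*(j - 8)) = 1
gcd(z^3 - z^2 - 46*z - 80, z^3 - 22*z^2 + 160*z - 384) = z - 8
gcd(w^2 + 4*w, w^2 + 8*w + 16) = w + 4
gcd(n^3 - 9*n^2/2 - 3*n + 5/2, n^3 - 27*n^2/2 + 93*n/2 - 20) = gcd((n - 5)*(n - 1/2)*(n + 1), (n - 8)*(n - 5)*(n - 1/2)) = n^2 - 11*n/2 + 5/2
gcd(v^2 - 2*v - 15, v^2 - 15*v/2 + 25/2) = v - 5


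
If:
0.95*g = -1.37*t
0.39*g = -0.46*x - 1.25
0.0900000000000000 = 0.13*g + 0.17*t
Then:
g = 7.43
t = -5.15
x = -9.01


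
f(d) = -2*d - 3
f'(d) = -2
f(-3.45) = 3.90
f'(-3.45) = -2.00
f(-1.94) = 0.88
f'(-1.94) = -2.00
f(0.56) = -4.12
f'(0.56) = -2.00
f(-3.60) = 4.20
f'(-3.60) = -2.00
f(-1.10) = -0.80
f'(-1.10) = -2.00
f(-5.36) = 7.72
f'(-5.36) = -2.00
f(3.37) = -9.74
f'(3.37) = -2.00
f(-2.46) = 1.92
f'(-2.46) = -2.00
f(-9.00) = 15.00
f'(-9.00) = -2.00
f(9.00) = -21.00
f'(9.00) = -2.00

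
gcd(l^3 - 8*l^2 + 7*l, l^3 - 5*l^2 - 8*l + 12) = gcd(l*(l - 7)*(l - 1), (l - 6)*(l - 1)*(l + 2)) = l - 1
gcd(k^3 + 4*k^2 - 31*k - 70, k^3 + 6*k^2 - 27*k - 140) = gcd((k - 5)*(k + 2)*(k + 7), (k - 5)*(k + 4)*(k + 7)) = k^2 + 2*k - 35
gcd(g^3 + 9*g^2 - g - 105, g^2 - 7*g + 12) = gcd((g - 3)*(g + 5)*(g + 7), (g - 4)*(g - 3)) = g - 3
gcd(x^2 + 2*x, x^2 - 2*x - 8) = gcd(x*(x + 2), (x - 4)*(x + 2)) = x + 2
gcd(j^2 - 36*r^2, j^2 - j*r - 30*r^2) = -j + 6*r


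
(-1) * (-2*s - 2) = 2*s + 2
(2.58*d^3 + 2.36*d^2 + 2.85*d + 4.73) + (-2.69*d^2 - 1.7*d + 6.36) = 2.58*d^3 - 0.33*d^2 + 1.15*d + 11.09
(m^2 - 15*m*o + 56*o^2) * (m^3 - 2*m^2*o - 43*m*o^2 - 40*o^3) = m^5 - 17*m^4*o + 43*m^3*o^2 + 493*m^2*o^3 - 1808*m*o^4 - 2240*o^5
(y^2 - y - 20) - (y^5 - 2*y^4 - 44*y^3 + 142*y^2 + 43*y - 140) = -y^5 + 2*y^4 + 44*y^3 - 141*y^2 - 44*y + 120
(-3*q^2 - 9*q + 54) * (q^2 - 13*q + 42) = -3*q^4 + 30*q^3 + 45*q^2 - 1080*q + 2268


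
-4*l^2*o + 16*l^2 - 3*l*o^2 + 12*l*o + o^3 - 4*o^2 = (-4*l + o)*(l + o)*(o - 4)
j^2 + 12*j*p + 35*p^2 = (j + 5*p)*(j + 7*p)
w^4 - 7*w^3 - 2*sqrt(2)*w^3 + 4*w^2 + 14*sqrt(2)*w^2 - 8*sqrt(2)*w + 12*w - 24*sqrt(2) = (w - 6)*(w - 2)*(w + 1)*(w - 2*sqrt(2))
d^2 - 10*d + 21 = (d - 7)*(d - 3)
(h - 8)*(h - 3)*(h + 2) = h^3 - 9*h^2 + 2*h + 48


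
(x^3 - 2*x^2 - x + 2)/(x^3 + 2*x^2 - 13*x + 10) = (x + 1)/(x + 5)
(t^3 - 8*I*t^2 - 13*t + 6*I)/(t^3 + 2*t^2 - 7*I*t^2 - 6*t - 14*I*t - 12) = (t - I)/(t + 2)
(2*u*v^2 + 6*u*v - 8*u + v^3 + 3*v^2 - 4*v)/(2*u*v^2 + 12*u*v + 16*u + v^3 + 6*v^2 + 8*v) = (v - 1)/(v + 2)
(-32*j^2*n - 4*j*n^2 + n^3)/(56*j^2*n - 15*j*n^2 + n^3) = (-4*j - n)/(7*j - n)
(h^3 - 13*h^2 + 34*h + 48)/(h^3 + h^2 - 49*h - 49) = (h^2 - 14*h + 48)/(h^2 - 49)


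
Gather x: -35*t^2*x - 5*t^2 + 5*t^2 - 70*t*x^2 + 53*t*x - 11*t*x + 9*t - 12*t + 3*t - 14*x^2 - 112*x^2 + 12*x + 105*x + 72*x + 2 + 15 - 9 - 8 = x^2*(-70*t - 126) + x*(-35*t^2 + 42*t + 189)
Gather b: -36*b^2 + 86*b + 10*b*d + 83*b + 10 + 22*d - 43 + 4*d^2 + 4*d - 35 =-36*b^2 + b*(10*d + 169) + 4*d^2 + 26*d - 68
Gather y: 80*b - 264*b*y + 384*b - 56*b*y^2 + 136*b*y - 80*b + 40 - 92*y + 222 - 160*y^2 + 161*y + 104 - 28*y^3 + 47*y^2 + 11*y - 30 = 384*b - 28*y^3 + y^2*(-56*b - 113) + y*(80 - 128*b) + 336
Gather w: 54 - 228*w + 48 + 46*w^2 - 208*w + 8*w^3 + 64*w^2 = 8*w^3 + 110*w^2 - 436*w + 102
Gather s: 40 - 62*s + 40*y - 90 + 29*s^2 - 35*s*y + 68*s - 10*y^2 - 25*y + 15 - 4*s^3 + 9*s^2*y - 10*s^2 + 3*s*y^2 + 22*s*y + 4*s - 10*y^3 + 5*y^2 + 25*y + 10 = -4*s^3 + s^2*(9*y + 19) + s*(3*y^2 - 13*y + 10) - 10*y^3 - 5*y^2 + 40*y - 25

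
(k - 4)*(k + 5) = k^2 + k - 20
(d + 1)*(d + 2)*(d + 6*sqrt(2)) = d^3 + 3*d^2 + 6*sqrt(2)*d^2 + 2*d + 18*sqrt(2)*d + 12*sqrt(2)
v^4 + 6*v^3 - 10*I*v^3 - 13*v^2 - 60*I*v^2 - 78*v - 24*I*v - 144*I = (v + 6)*(v - 8*I)*(v - 3*I)*(v + I)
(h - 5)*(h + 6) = h^2 + h - 30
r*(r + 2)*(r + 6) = r^3 + 8*r^2 + 12*r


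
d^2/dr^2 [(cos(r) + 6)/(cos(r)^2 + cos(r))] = (-(cos(r) + 1)^2*cos(r)^3 + (cos(r) + 1)*(12*cos(r) + 27*cos(2*r) + 4*cos(3*r) - 1)*cos(r)/2 + 2*(cos(r) + 6)*(2*cos(r) + 1)^2*sin(r)^2)/((cos(r) + 1)^3*cos(r)^3)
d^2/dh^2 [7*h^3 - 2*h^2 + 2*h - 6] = 42*h - 4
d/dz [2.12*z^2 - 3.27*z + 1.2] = 4.24*z - 3.27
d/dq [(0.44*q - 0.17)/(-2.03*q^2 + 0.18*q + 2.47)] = (0.8932*q^2 - 0.6902*q + 1.1174)/(4.1209*q^4 - 0.7308*q^3 - 9.9958*q^2 + 0.8892*q + 6.1009)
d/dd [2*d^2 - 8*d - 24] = 4*d - 8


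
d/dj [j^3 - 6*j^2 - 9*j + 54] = 3*j^2 - 12*j - 9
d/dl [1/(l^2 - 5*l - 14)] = (5 - 2*l)/(-l^2 + 5*l + 14)^2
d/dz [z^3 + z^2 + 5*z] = 3*z^2 + 2*z + 5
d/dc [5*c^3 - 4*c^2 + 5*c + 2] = 15*c^2 - 8*c + 5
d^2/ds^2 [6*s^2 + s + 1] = 12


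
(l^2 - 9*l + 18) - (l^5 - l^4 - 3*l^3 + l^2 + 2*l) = -l^5 + l^4 + 3*l^3 - 11*l + 18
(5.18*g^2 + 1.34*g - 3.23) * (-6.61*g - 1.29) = -34.2398*g^3 - 15.5396*g^2 + 19.6217*g + 4.1667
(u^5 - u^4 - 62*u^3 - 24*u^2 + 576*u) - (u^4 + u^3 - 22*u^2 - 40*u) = u^5 - 2*u^4 - 63*u^3 - 2*u^2 + 616*u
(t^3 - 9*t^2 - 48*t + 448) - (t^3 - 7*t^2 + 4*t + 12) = -2*t^2 - 52*t + 436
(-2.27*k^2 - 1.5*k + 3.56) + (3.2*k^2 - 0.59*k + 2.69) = 0.93*k^2 - 2.09*k + 6.25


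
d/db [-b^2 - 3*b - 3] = -2*b - 3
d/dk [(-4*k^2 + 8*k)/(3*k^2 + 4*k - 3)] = 8*(-5*k^2 + 3*k - 3)/(9*k^4 + 24*k^3 - 2*k^2 - 24*k + 9)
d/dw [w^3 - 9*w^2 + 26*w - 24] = 3*w^2 - 18*w + 26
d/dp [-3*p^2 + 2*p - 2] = 2 - 6*p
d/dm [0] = 0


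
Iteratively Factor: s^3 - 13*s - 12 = (s - 4)*(s^2 + 4*s + 3) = (s - 4)*(s + 3)*(s + 1)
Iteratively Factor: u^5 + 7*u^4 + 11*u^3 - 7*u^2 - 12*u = (u + 4)*(u^4 + 3*u^3 - u^2 - 3*u) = (u + 1)*(u + 4)*(u^3 + 2*u^2 - 3*u) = (u - 1)*(u + 1)*(u + 4)*(u^2 + 3*u) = u*(u - 1)*(u + 1)*(u + 4)*(u + 3)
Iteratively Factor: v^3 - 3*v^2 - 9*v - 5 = (v - 5)*(v^2 + 2*v + 1) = (v - 5)*(v + 1)*(v + 1)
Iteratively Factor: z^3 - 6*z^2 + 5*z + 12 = (z + 1)*(z^2 - 7*z + 12) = (z - 3)*(z + 1)*(z - 4)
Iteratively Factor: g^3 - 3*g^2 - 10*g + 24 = (g + 3)*(g^2 - 6*g + 8) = (g - 4)*(g + 3)*(g - 2)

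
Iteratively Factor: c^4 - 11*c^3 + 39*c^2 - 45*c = (c - 3)*(c^3 - 8*c^2 + 15*c) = (c - 3)^2*(c^2 - 5*c) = c*(c - 3)^2*(c - 5)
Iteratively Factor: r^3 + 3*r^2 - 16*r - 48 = (r + 3)*(r^2 - 16) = (r - 4)*(r + 3)*(r + 4)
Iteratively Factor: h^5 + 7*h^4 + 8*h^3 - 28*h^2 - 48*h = (h - 2)*(h^4 + 9*h^3 + 26*h^2 + 24*h) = h*(h - 2)*(h^3 + 9*h^2 + 26*h + 24) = h*(h - 2)*(h + 3)*(h^2 + 6*h + 8) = h*(h - 2)*(h + 2)*(h + 3)*(h + 4)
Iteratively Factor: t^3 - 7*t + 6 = (t - 1)*(t^2 + t - 6) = (t - 2)*(t - 1)*(t + 3)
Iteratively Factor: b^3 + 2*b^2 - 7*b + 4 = (b - 1)*(b^2 + 3*b - 4) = (b - 1)*(b + 4)*(b - 1)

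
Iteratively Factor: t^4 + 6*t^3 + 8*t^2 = (t)*(t^3 + 6*t^2 + 8*t) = t^2*(t^2 + 6*t + 8) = t^2*(t + 4)*(t + 2)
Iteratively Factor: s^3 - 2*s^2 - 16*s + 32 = (s + 4)*(s^2 - 6*s + 8) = (s - 2)*(s + 4)*(s - 4)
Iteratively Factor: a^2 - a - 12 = (a - 4)*(a + 3)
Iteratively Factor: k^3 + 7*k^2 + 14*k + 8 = (k + 1)*(k^2 + 6*k + 8) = (k + 1)*(k + 2)*(k + 4)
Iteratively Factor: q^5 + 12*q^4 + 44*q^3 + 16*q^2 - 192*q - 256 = (q + 4)*(q^4 + 8*q^3 + 12*q^2 - 32*q - 64) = (q - 2)*(q + 4)*(q^3 + 10*q^2 + 32*q + 32) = (q - 2)*(q + 4)^2*(q^2 + 6*q + 8) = (q - 2)*(q + 4)^3*(q + 2)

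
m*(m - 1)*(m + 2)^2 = m^4 + 3*m^3 - 4*m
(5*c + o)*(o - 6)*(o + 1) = 5*c*o^2 - 25*c*o - 30*c + o^3 - 5*o^2 - 6*o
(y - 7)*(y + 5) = y^2 - 2*y - 35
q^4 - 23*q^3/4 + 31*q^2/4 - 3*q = q*(q - 4)*(q - 1)*(q - 3/4)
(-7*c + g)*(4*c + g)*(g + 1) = -28*c^2*g - 28*c^2 - 3*c*g^2 - 3*c*g + g^3 + g^2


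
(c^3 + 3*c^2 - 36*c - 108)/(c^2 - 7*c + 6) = (c^2 + 9*c + 18)/(c - 1)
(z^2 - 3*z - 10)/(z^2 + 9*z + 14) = (z - 5)/(z + 7)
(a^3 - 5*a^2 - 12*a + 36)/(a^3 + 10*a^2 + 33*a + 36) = (a^2 - 8*a + 12)/(a^2 + 7*a + 12)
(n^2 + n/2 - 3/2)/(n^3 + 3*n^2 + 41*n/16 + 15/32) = 16*(n - 1)/(16*n^2 + 24*n + 5)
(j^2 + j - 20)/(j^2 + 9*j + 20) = (j - 4)/(j + 4)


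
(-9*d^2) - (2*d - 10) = -9*d^2 - 2*d + 10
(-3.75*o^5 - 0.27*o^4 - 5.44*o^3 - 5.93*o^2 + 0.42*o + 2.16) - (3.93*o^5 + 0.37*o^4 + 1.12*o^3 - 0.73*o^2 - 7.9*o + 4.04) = -7.68*o^5 - 0.64*o^4 - 6.56*o^3 - 5.2*o^2 + 8.32*o - 1.88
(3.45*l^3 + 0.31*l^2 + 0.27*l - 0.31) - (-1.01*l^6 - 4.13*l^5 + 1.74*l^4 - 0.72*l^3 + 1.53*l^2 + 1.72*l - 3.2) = 1.01*l^6 + 4.13*l^5 - 1.74*l^4 + 4.17*l^3 - 1.22*l^2 - 1.45*l + 2.89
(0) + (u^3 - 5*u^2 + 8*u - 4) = u^3 - 5*u^2 + 8*u - 4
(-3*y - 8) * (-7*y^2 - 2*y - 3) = 21*y^3 + 62*y^2 + 25*y + 24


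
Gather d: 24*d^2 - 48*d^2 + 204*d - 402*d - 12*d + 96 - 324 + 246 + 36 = -24*d^2 - 210*d + 54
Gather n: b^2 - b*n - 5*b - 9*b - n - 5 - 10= b^2 - 14*b + n*(-b - 1) - 15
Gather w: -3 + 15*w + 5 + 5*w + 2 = 20*w + 4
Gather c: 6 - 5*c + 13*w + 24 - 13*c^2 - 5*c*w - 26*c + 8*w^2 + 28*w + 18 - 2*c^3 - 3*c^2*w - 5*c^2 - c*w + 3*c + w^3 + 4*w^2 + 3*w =-2*c^3 + c^2*(-3*w - 18) + c*(-6*w - 28) + w^3 + 12*w^2 + 44*w + 48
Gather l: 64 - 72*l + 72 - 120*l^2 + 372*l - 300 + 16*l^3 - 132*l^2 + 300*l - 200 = 16*l^3 - 252*l^2 + 600*l - 364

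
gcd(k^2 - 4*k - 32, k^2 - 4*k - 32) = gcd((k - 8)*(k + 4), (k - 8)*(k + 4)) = k^2 - 4*k - 32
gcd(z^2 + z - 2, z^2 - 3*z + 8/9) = 1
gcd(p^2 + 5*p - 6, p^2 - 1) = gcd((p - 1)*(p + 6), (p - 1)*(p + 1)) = p - 1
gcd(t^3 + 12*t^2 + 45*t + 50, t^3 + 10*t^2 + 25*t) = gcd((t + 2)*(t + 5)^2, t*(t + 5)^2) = t^2 + 10*t + 25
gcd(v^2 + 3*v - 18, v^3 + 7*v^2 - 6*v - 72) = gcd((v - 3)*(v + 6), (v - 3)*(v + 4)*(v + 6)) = v^2 + 3*v - 18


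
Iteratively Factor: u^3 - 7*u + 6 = (u - 1)*(u^2 + u - 6) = (u - 2)*(u - 1)*(u + 3)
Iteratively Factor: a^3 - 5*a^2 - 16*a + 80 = (a + 4)*(a^2 - 9*a + 20) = (a - 4)*(a + 4)*(a - 5)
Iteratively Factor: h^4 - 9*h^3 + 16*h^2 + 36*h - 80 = (h - 5)*(h^3 - 4*h^2 - 4*h + 16) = (h - 5)*(h - 2)*(h^2 - 2*h - 8) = (h - 5)*(h - 4)*(h - 2)*(h + 2)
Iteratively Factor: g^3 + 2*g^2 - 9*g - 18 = (g + 2)*(g^2 - 9) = (g + 2)*(g + 3)*(g - 3)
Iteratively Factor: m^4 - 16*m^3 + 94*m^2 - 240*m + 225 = (m - 3)*(m^3 - 13*m^2 + 55*m - 75) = (m - 5)*(m - 3)*(m^2 - 8*m + 15) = (m - 5)*(m - 3)^2*(m - 5)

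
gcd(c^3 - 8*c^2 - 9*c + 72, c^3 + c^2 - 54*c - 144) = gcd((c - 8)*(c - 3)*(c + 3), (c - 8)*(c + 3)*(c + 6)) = c^2 - 5*c - 24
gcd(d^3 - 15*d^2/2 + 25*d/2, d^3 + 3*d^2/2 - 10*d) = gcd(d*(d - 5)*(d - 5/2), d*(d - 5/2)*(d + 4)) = d^2 - 5*d/2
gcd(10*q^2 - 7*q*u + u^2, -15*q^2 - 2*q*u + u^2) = 5*q - u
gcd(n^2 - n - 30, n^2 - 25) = n + 5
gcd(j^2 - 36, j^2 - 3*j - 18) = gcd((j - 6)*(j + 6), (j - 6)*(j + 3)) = j - 6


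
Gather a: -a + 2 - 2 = -a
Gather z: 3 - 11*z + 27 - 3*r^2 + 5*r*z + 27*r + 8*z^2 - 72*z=-3*r^2 + 27*r + 8*z^2 + z*(5*r - 83) + 30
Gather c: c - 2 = c - 2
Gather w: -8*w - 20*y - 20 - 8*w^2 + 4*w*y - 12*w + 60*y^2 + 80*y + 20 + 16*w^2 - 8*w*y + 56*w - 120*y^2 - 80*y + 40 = 8*w^2 + w*(36 - 4*y) - 60*y^2 - 20*y + 40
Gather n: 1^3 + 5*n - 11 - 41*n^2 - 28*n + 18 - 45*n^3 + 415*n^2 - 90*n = -45*n^3 + 374*n^2 - 113*n + 8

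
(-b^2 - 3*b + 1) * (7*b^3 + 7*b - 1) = -7*b^5 - 21*b^4 - 20*b^2 + 10*b - 1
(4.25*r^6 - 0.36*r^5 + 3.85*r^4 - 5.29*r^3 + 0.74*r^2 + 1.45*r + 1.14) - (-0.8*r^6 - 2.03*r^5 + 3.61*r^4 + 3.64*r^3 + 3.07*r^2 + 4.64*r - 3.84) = 5.05*r^6 + 1.67*r^5 + 0.24*r^4 - 8.93*r^3 - 2.33*r^2 - 3.19*r + 4.98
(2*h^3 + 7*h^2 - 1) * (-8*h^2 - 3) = -16*h^5 - 56*h^4 - 6*h^3 - 13*h^2 + 3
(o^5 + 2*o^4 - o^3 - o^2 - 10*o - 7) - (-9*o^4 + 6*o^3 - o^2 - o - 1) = o^5 + 11*o^4 - 7*o^3 - 9*o - 6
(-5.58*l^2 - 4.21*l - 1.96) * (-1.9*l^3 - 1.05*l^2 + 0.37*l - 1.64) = 10.602*l^5 + 13.858*l^4 + 6.0799*l^3 + 9.6515*l^2 + 6.1792*l + 3.2144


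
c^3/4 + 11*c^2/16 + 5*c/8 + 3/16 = (c/4 + 1/4)*(c + 3/4)*(c + 1)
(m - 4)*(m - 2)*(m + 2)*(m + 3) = m^4 - m^3 - 16*m^2 + 4*m + 48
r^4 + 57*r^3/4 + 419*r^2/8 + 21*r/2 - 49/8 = (r - 1/4)*(r + 1/2)*(r + 7)^2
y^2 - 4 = (y - 2)*(y + 2)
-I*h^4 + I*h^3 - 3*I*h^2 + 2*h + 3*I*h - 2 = (h - 1)*(h - 2*I)*(h + I)*(-I*h + 1)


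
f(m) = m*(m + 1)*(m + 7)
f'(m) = m*(m + 1) + m*(m + 7) + (m + 1)*(m + 7) = 3*m^2 + 16*m + 7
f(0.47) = 5.16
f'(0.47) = 15.18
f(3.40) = 155.58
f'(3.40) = 96.08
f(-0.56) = -1.59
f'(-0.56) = -1.02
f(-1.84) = 7.98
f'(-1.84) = -12.28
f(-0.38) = -1.56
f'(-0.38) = 1.35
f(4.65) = 306.07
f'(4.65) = 146.27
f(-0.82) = -0.91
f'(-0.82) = -4.10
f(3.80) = 196.99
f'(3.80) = 111.12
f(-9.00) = -144.00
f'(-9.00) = 106.00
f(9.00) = 1440.00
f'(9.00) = 394.00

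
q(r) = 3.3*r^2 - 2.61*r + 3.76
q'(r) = 6.6*r - 2.61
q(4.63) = 62.42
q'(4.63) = 27.95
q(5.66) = 94.70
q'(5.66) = 34.75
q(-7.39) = 203.27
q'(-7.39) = -51.38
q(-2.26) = 26.51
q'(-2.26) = -17.53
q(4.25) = 52.27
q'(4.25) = 25.44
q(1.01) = 4.49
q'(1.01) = 4.06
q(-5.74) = 127.47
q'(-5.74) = -40.49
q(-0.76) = 7.65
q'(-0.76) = -7.63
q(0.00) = 3.76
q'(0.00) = -2.61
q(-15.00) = 785.41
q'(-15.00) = -101.61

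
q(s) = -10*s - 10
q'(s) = -10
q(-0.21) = -7.90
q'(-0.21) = -10.00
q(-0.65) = -3.50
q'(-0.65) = -10.00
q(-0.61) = -3.90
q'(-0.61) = -10.00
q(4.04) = -50.40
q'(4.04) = -10.00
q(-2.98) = 19.80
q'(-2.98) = -10.00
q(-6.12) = 51.20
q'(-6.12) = -10.00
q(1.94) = -29.40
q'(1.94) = -10.00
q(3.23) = -42.30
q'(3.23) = -10.00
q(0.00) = -10.00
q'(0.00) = -10.00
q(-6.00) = 50.00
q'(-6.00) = -10.00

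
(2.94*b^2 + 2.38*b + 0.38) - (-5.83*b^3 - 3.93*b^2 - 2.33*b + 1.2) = 5.83*b^3 + 6.87*b^2 + 4.71*b - 0.82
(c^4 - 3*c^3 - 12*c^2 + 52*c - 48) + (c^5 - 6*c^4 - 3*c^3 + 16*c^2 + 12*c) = c^5 - 5*c^4 - 6*c^3 + 4*c^2 + 64*c - 48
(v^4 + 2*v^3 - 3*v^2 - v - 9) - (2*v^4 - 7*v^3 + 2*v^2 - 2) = -v^4 + 9*v^3 - 5*v^2 - v - 7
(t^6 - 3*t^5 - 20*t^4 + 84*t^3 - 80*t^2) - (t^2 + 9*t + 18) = t^6 - 3*t^5 - 20*t^4 + 84*t^3 - 81*t^2 - 9*t - 18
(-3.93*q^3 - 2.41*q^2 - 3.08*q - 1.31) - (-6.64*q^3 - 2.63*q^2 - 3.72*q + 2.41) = 2.71*q^3 + 0.22*q^2 + 0.64*q - 3.72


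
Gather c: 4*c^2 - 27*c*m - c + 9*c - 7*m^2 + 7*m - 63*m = 4*c^2 + c*(8 - 27*m) - 7*m^2 - 56*m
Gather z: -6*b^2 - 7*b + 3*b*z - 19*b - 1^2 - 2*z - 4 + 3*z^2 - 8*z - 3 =-6*b^2 - 26*b + 3*z^2 + z*(3*b - 10) - 8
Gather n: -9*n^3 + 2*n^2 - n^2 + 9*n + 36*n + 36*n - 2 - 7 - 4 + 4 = -9*n^3 + n^2 + 81*n - 9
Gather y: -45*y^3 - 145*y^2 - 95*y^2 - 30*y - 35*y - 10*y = -45*y^3 - 240*y^2 - 75*y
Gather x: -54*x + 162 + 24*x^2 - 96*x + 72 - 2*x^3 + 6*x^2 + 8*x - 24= -2*x^3 + 30*x^2 - 142*x + 210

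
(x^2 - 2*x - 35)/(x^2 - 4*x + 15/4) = 4*(x^2 - 2*x - 35)/(4*x^2 - 16*x + 15)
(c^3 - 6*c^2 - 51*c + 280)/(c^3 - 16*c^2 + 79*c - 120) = (c + 7)/(c - 3)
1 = 1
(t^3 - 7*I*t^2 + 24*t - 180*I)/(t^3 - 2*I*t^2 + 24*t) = (t^2 - I*t + 30)/(t*(t + 4*I))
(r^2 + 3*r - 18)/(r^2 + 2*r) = (r^2 + 3*r - 18)/(r*(r + 2))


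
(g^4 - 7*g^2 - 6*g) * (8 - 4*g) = -4*g^5 + 8*g^4 + 28*g^3 - 32*g^2 - 48*g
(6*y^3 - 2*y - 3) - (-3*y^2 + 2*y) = 6*y^3 + 3*y^2 - 4*y - 3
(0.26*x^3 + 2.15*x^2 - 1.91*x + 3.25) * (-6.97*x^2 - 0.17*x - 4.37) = -1.8122*x^5 - 15.0297*x^4 + 11.811*x^3 - 31.7233*x^2 + 7.7942*x - 14.2025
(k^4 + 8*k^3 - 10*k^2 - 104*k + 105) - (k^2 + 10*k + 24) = k^4 + 8*k^3 - 11*k^2 - 114*k + 81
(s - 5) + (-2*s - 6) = -s - 11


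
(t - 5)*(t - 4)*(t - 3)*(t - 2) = t^4 - 14*t^3 + 71*t^2 - 154*t + 120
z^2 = z^2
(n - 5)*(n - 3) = n^2 - 8*n + 15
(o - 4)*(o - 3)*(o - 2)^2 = o^4 - 11*o^3 + 44*o^2 - 76*o + 48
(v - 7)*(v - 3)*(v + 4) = v^3 - 6*v^2 - 19*v + 84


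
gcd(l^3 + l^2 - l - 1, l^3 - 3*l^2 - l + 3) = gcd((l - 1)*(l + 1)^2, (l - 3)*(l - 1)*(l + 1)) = l^2 - 1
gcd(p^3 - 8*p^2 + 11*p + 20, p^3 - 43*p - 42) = p + 1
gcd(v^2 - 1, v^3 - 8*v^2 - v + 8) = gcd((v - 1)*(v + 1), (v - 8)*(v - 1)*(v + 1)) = v^2 - 1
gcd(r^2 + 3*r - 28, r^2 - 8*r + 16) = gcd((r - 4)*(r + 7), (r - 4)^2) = r - 4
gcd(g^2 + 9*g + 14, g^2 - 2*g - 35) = 1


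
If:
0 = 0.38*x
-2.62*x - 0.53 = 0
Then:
No Solution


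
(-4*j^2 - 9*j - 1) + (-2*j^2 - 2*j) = -6*j^2 - 11*j - 1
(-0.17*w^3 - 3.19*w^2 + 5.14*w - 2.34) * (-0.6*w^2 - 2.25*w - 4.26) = 0.102*w^5 + 2.2965*w^4 + 4.8177*w^3 + 3.4284*w^2 - 16.6314*w + 9.9684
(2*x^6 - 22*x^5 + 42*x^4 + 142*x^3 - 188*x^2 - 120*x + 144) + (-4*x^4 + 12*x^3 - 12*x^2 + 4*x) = 2*x^6 - 22*x^5 + 38*x^4 + 154*x^3 - 200*x^2 - 116*x + 144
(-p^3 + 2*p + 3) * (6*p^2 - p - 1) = -6*p^5 + p^4 + 13*p^3 + 16*p^2 - 5*p - 3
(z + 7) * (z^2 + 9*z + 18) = z^3 + 16*z^2 + 81*z + 126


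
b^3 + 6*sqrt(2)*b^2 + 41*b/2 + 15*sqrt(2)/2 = (b + sqrt(2)/2)*(b + 5*sqrt(2)/2)*(b + 3*sqrt(2))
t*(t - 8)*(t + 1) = t^3 - 7*t^2 - 8*t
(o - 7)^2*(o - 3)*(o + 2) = o^4 - 15*o^3 + 57*o^2 + 35*o - 294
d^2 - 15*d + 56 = (d - 8)*(d - 7)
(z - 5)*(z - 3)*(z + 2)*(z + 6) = z^4 - 37*z^2 + 24*z + 180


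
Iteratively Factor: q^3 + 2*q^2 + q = (q + 1)*(q^2 + q) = (q + 1)^2*(q)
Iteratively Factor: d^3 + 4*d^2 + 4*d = (d + 2)*(d^2 + 2*d) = (d + 2)^2*(d)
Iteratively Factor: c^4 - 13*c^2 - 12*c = (c - 4)*(c^3 + 4*c^2 + 3*c) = (c - 4)*(c + 3)*(c^2 + c) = (c - 4)*(c + 1)*(c + 3)*(c)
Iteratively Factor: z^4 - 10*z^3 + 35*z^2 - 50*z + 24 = (z - 2)*(z^3 - 8*z^2 + 19*z - 12) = (z - 2)*(z - 1)*(z^2 - 7*z + 12) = (z - 3)*(z - 2)*(z - 1)*(z - 4)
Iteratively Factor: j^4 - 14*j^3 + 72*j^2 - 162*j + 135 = (j - 5)*(j^3 - 9*j^2 + 27*j - 27) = (j - 5)*(j - 3)*(j^2 - 6*j + 9) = (j - 5)*(j - 3)^2*(j - 3)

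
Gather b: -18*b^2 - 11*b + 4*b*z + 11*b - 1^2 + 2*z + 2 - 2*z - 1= -18*b^2 + 4*b*z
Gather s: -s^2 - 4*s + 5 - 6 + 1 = -s^2 - 4*s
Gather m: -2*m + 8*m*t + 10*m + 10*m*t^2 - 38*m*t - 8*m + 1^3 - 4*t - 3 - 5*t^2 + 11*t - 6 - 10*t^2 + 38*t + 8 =m*(10*t^2 - 30*t) - 15*t^2 + 45*t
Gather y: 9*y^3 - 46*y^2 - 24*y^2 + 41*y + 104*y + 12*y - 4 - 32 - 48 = 9*y^3 - 70*y^2 + 157*y - 84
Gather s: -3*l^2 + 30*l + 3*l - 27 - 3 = -3*l^2 + 33*l - 30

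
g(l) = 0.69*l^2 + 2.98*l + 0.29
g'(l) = 1.38*l + 2.98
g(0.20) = 0.91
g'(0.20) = 3.26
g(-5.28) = 3.79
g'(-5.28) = -4.31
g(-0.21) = -0.31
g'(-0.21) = 2.69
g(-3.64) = -1.41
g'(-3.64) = -2.04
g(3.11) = 16.23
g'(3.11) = 7.27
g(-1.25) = -2.36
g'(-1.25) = 1.26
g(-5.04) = 2.80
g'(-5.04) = -3.98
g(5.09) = 33.33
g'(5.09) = 10.00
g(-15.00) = 110.84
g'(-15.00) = -17.72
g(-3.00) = -2.44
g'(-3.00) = -1.16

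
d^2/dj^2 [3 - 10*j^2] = -20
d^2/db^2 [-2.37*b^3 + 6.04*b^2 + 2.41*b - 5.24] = 12.08 - 14.22*b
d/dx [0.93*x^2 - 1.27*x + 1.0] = 1.86*x - 1.27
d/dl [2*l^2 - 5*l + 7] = 4*l - 5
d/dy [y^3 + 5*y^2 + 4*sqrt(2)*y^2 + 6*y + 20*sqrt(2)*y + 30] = 3*y^2 + 10*y + 8*sqrt(2)*y + 6 + 20*sqrt(2)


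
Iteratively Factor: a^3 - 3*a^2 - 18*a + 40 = (a - 2)*(a^2 - a - 20) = (a - 2)*(a + 4)*(a - 5)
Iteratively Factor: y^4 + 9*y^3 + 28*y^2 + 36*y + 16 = (y + 2)*(y^3 + 7*y^2 + 14*y + 8) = (y + 2)*(y + 4)*(y^2 + 3*y + 2) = (y + 2)^2*(y + 4)*(y + 1)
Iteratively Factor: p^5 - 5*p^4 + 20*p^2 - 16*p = (p + 2)*(p^4 - 7*p^3 + 14*p^2 - 8*p) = (p - 4)*(p + 2)*(p^3 - 3*p^2 + 2*p) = (p - 4)*(p - 1)*(p + 2)*(p^2 - 2*p) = (p - 4)*(p - 2)*(p - 1)*(p + 2)*(p)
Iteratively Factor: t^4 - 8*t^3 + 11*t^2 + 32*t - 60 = (t + 2)*(t^3 - 10*t^2 + 31*t - 30) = (t - 3)*(t + 2)*(t^2 - 7*t + 10) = (t - 5)*(t - 3)*(t + 2)*(t - 2)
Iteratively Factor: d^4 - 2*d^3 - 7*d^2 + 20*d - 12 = (d - 2)*(d^3 - 7*d + 6) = (d - 2)*(d - 1)*(d^2 + d - 6) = (d - 2)^2*(d - 1)*(d + 3)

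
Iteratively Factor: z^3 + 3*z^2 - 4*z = (z - 1)*(z^2 + 4*z) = (z - 1)*(z + 4)*(z)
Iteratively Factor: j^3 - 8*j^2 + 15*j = (j - 5)*(j^2 - 3*j) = j*(j - 5)*(j - 3)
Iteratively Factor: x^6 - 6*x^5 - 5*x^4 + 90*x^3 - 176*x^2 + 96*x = (x - 2)*(x^5 - 4*x^4 - 13*x^3 + 64*x^2 - 48*x) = (x - 3)*(x - 2)*(x^4 - x^3 - 16*x^2 + 16*x) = x*(x - 3)*(x - 2)*(x^3 - x^2 - 16*x + 16) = x*(x - 3)*(x - 2)*(x - 1)*(x^2 - 16) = x*(x - 3)*(x - 2)*(x - 1)*(x + 4)*(x - 4)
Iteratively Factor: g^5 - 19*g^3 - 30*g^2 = (g + 2)*(g^4 - 2*g^3 - 15*g^2) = (g + 2)*(g + 3)*(g^3 - 5*g^2) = g*(g + 2)*(g + 3)*(g^2 - 5*g) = g^2*(g + 2)*(g + 3)*(g - 5)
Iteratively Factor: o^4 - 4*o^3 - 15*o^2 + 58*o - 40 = (o - 1)*(o^3 - 3*o^2 - 18*o + 40) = (o - 2)*(o - 1)*(o^2 - o - 20) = (o - 2)*(o - 1)*(o + 4)*(o - 5)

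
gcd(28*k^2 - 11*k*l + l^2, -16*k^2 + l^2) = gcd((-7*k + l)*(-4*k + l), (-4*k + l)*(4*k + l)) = 4*k - l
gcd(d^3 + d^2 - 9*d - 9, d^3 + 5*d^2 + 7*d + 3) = d^2 + 4*d + 3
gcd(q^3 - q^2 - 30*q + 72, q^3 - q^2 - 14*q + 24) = q - 3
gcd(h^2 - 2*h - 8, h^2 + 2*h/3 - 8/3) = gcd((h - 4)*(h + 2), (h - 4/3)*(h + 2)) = h + 2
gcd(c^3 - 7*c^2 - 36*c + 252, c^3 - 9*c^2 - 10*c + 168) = c^2 - 13*c + 42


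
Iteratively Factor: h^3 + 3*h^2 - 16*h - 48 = (h - 4)*(h^2 + 7*h + 12) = (h - 4)*(h + 4)*(h + 3)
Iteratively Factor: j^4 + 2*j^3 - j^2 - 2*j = (j)*(j^3 + 2*j^2 - j - 2) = j*(j + 2)*(j^2 - 1) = j*(j + 1)*(j + 2)*(j - 1)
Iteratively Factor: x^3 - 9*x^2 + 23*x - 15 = (x - 5)*(x^2 - 4*x + 3) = (x - 5)*(x - 3)*(x - 1)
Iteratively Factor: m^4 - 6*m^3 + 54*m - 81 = (m - 3)*(m^3 - 3*m^2 - 9*m + 27) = (m - 3)*(m + 3)*(m^2 - 6*m + 9) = (m - 3)^2*(m + 3)*(m - 3)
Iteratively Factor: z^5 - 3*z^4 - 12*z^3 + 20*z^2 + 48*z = (z - 4)*(z^4 + z^3 - 8*z^2 - 12*z) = (z - 4)*(z + 2)*(z^3 - z^2 - 6*z) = z*(z - 4)*(z + 2)*(z^2 - z - 6) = z*(z - 4)*(z - 3)*(z + 2)*(z + 2)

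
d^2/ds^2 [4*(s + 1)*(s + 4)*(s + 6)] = 24*s + 88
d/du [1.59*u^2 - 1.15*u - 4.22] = 3.18*u - 1.15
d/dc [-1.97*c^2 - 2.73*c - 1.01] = -3.94*c - 2.73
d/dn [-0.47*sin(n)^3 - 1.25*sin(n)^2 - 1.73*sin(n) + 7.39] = (-2.5*sin(n) + 0.705*cos(2*n) - 2.435)*cos(n)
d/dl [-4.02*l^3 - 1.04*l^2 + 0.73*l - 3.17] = -12.06*l^2 - 2.08*l + 0.73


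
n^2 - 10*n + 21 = (n - 7)*(n - 3)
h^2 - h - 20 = (h - 5)*(h + 4)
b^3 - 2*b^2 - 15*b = b*(b - 5)*(b + 3)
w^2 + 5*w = w*(w + 5)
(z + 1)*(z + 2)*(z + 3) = z^3 + 6*z^2 + 11*z + 6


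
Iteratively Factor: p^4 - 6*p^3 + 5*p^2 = (p - 5)*(p^3 - p^2) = (p - 5)*(p - 1)*(p^2) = p*(p - 5)*(p - 1)*(p)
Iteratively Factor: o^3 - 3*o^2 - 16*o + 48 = (o - 4)*(o^2 + o - 12) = (o - 4)*(o - 3)*(o + 4)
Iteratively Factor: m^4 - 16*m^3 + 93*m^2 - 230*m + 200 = (m - 2)*(m^3 - 14*m^2 + 65*m - 100) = (m - 5)*(m - 2)*(m^2 - 9*m + 20) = (m - 5)^2*(m - 2)*(m - 4)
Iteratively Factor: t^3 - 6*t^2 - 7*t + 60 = (t + 3)*(t^2 - 9*t + 20) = (t - 4)*(t + 3)*(t - 5)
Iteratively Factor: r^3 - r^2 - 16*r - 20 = (r + 2)*(r^2 - 3*r - 10) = (r + 2)^2*(r - 5)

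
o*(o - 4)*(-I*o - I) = -I*o^3 + 3*I*o^2 + 4*I*o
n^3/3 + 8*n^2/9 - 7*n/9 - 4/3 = (n/3 + 1)*(n - 4/3)*(n + 1)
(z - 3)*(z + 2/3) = z^2 - 7*z/3 - 2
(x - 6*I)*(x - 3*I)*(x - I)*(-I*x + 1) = -I*x^4 - 9*x^3 + 17*I*x^2 - 9*x + 18*I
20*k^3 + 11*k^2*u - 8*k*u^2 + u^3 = (-5*k + u)*(-4*k + u)*(k + u)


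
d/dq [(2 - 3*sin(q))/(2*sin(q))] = -cos(q)/sin(q)^2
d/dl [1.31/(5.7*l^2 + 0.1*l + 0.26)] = (-14.934*l - 0.131)/(5.7*l^2 + 0.1*l + 0.26)^2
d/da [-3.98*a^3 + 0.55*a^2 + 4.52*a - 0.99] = -11.94*a^2 + 1.1*a + 4.52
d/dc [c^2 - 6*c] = 2*c - 6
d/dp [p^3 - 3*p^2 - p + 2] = 3*p^2 - 6*p - 1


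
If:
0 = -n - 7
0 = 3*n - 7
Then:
No Solution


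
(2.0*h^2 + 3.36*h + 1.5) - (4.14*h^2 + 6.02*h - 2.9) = -2.14*h^2 - 2.66*h + 4.4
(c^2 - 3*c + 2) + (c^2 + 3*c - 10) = 2*c^2 - 8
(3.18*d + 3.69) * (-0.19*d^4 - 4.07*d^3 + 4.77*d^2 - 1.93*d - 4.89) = -0.6042*d^5 - 13.6437*d^4 + 0.1503*d^3 + 11.4639*d^2 - 22.6719*d - 18.0441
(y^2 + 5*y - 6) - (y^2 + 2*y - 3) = 3*y - 3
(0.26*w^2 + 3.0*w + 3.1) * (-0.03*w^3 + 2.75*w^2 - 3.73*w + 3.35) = -0.0078*w^5 + 0.625*w^4 + 7.1872*w^3 - 1.794*w^2 - 1.513*w + 10.385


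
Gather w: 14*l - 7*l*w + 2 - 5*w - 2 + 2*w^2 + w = 14*l + 2*w^2 + w*(-7*l - 4)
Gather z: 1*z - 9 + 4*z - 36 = 5*z - 45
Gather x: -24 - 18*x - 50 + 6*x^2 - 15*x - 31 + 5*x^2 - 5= 11*x^2 - 33*x - 110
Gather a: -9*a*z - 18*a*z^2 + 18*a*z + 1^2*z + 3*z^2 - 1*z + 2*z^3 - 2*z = a*(-18*z^2 + 9*z) + 2*z^3 + 3*z^2 - 2*z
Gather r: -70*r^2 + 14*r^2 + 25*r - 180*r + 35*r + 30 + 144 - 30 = -56*r^2 - 120*r + 144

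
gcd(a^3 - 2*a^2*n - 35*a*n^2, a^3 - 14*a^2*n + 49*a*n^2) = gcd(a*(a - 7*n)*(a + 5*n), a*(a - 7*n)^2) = a^2 - 7*a*n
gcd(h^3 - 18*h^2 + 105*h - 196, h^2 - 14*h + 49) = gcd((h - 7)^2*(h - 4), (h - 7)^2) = h^2 - 14*h + 49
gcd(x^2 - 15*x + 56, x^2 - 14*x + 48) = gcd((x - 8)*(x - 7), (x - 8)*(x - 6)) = x - 8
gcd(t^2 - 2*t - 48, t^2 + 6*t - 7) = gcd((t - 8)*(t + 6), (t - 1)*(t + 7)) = 1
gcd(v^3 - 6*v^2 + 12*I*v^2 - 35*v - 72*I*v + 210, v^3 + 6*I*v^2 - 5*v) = v + 5*I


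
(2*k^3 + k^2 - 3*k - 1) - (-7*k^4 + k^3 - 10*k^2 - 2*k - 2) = 7*k^4 + k^3 + 11*k^2 - k + 1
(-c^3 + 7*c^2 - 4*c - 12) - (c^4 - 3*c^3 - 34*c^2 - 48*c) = -c^4 + 2*c^3 + 41*c^2 + 44*c - 12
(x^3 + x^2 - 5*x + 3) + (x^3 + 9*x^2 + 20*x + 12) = 2*x^3 + 10*x^2 + 15*x + 15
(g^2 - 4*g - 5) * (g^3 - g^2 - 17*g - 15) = g^5 - 5*g^4 - 18*g^3 + 58*g^2 + 145*g + 75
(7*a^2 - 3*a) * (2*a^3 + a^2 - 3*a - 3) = 14*a^5 + a^4 - 24*a^3 - 12*a^2 + 9*a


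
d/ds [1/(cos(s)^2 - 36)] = 2*sin(s)*cos(s)/(cos(s)^2 - 36)^2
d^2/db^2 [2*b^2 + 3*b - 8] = 4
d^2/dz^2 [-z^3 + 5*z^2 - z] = 10 - 6*z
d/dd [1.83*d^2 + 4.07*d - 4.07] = 3.66*d + 4.07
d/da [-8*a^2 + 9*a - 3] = 9 - 16*a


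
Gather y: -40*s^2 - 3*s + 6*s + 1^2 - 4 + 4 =-40*s^2 + 3*s + 1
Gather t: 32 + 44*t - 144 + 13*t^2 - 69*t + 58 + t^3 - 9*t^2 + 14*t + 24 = t^3 + 4*t^2 - 11*t - 30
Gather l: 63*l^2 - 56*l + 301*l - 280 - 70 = 63*l^2 + 245*l - 350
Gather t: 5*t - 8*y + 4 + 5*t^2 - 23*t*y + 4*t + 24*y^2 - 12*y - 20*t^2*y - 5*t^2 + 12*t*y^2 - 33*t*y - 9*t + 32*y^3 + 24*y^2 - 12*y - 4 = -20*t^2*y + t*(12*y^2 - 56*y) + 32*y^3 + 48*y^2 - 32*y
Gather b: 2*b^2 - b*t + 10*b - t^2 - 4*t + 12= 2*b^2 + b*(10 - t) - t^2 - 4*t + 12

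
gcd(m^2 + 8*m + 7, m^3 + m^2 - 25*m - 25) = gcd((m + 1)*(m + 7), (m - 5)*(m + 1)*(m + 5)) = m + 1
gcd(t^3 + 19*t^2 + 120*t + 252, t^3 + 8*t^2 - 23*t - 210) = t^2 + 13*t + 42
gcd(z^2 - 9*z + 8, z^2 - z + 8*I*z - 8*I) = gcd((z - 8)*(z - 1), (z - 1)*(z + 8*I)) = z - 1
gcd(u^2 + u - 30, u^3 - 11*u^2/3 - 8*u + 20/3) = u - 5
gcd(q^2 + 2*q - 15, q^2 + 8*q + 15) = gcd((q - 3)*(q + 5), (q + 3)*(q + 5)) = q + 5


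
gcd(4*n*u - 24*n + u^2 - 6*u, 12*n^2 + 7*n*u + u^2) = 4*n + u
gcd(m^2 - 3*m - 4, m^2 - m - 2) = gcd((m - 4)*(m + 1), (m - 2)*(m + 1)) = m + 1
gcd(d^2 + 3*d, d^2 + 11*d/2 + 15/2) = d + 3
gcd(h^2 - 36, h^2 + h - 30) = h + 6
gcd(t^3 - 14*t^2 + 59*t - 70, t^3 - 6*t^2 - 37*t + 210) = t^2 - 12*t + 35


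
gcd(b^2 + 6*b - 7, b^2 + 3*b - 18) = 1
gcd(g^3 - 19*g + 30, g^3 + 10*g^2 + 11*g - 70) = g^2 + 3*g - 10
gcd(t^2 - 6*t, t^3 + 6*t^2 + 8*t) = t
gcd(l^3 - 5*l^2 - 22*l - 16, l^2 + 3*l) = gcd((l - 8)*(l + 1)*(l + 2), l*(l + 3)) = 1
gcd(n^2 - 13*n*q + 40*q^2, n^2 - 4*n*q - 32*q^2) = -n + 8*q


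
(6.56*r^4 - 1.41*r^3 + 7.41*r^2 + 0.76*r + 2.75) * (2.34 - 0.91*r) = -5.9696*r^5 + 16.6335*r^4 - 10.0425*r^3 + 16.6478*r^2 - 0.7241*r + 6.435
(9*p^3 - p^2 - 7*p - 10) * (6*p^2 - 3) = 54*p^5 - 6*p^4 - 69*p^3 - 57*p^2 + 21*p + 30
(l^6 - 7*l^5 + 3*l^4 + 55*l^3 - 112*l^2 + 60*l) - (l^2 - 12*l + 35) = l^6 - 7*l^5 + 3*l^4 + 55*l^3 - 113*l^2 + 72*l - 35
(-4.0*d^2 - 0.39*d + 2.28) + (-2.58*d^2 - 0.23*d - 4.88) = -6.58*d^2 - 0.62*d - 2.6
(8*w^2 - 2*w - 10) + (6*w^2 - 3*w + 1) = 14*w^2 - 5*w - 9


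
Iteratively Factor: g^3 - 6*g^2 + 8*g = (g - 2)*(g^2 - 4*g) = (g - 4)*(g - 2)*(g)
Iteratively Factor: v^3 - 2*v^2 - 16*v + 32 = (v - 2)*(v^2 - 16) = (v - 2)*(v + 4)*(v - 4)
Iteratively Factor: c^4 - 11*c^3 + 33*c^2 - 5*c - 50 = (c - 5)*(c^3 - 6*c^2 + 3*c + 10) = (c - 5)^2*(c^2 - c - 2) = (c - 5)^2*(c - 2)*(c + 1)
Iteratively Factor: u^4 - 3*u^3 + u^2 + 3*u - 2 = (u - 1)*(u^3 - 2*u^2 - u + 2) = (u - 2)*(u - 1)*(u^2 - 1) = (u - 2)*(u - 1)*(u + 1)*(u - 1)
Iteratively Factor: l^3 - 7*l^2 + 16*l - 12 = (l - 3)*(l^2 - 4*l + 4) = (l - 3)*(l - 2)*(l - 2)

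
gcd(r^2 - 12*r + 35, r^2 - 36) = 1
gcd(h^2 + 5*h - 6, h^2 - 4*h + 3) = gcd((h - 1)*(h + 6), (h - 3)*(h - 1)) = h - 1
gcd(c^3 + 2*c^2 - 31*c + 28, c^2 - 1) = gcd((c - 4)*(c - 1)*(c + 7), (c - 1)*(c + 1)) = c - 1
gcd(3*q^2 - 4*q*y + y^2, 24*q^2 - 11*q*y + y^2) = -3*q + y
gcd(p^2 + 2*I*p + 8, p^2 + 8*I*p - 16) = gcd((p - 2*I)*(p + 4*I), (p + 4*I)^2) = p + 4*I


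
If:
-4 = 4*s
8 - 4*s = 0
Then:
No Solution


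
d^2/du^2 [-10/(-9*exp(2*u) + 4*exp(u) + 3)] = 40*((1 - 9*exp(u))*(-9*exp(2*u) + 4*exp(u) + 3) - 2*(9*exp(u) - 2)^2*exp(u))*exp(u)/(-9*exp(2*u) + 4*exp(u) + 3)^3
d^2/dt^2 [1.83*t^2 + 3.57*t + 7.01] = 3.66000000000000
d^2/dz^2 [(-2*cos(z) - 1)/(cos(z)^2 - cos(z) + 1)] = (-18*sin(z)^4*cos(z) - 6*sin(z)^4 + 5*sin(z)^2 - 23*cos(z)/4 + 3*cos(3*z)/4 + cos(5*z) + 5)/(sin(z)^2 + cos(z) - 2)^3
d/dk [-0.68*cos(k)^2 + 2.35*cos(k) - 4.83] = (1.36*cos(k) - 2.35)*sin(k)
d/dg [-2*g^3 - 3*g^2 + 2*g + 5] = -6*g^2 - 6*g + 2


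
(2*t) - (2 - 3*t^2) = 3*t^2 + 2*t - 2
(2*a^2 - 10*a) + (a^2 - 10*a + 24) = 3*a^2 - 20*a + 24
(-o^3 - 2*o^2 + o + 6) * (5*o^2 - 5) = -5*o^5 - 10*o^4 + 10*o^3 + 40*o^2 - 5*o - 30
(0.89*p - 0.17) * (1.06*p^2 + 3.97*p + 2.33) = 0.9434*p^3 + 3.3531*p^2 + 1.3988*p - 0.3961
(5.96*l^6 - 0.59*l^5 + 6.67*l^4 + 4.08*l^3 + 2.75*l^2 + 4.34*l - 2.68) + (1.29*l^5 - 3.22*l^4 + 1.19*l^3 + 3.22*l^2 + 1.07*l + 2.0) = 5.96*l^6 + 0.7*l^5 + 3.45*l^4 + 5.27*l^3 + 5.97*l^2 + 5.41*l - 0.68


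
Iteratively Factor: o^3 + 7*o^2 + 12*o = (o + 3)*(o^2 + 4*o) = o*(o + 3)*(o + 4)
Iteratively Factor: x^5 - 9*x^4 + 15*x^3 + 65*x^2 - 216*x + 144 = (x + 3)*(x^4 - 12*x^3 + 51*x^2 - 88*x + 48) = (x - 4)*(x + 3)*(x^3 - 8*x^2 + 19*x - 12) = (x - 4)*(x - 3)*(x + 3)*(x^2 - 5*x + 4) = (x - 4)^2*(x - 3)*(x + 3)*(x - 1)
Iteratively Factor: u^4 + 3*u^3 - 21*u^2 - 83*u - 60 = (u - 5)*(u^3 + 8*u^2 + 19*u + 12) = (u - 5)*(u + 3)*(u^2 + 5*u + 4) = (u - 5)*(u + 3)*(u + 4)*(u + 1)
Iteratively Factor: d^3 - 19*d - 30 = (d - 5)*(d^2 + 5*d + 6) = (d - 5)*(d + 2)*(d + 3)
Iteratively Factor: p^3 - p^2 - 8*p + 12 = (p - 2)*(p^2 + p - 6) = (p - 2)^2*(p + 3)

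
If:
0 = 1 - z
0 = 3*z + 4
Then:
No Solution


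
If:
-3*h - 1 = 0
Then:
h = -1/3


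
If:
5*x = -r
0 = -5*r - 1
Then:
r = -1/5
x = 1/25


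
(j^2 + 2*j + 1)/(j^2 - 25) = (j^2 + 2*j + 1)/(j^2 - 25)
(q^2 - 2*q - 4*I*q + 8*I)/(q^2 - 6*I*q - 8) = (q - 2)/(q - 2*I)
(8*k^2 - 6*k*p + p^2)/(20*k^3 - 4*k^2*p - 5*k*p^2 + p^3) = (-4*k + p)/(-10*k^2 - 3*k*p + p^2)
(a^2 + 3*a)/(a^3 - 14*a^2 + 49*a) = (a + 3)/(a^2 - 14*a + 49)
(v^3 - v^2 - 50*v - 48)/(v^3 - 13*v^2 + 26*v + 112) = (v^2 + 7*v + 6)/(v^2 - 5*v - 14)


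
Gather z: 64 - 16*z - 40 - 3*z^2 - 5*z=-3*z^2 - 21*z + 24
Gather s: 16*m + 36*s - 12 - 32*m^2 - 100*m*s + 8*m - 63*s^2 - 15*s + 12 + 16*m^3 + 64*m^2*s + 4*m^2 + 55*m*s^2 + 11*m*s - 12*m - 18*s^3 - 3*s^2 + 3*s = 16*m^3 - 28*m^2 + 12*m - 18*s^3 + s^2*(55*m - 66) + s*(64*m^2 - 89*m + 24)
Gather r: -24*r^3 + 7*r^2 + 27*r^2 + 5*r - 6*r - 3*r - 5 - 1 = -24*r^3 + 34*r^2 - 4*r - 6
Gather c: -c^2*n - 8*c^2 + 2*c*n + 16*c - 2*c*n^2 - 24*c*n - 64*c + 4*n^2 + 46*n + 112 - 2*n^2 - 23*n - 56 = c^2*(-n - 8) + c*(-2*n^2 - 22*n - 48) + 2*n^2 + 23*n + 56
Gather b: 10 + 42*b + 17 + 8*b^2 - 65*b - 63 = 8*b^2 - 23*b - 36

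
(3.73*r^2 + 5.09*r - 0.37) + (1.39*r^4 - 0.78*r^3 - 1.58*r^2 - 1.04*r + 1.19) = 1.39*r^4 - 0.78*r^3 + 2.15*r^2 + 4.05*r + 0.82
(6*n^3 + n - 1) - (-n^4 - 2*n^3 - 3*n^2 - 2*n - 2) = n^4 + 8*n^3 + 3*n^2 + 3*n + 1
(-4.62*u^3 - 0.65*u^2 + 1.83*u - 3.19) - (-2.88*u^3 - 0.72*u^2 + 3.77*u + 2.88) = -1.74*u^3 + 0.07*u^2 - 1.94*u - 6.07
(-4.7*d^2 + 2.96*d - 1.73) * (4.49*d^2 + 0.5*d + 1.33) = -21.103*d^4 + 10.9404*d^3 - 12.5387*d^2 + 3.0718*d - 2.3009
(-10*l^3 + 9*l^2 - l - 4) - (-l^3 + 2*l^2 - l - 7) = -9*l^3 + 7*l^2 + 3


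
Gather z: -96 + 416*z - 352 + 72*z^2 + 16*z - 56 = 72*z^2 + 432*z - 504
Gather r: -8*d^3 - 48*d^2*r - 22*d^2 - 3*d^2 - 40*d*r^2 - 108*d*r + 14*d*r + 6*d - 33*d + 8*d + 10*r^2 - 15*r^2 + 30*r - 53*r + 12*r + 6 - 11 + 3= -8*d^3 - 25*d^2 - 19*d + r^2*(-40*d - 5) + r*(-48*d^2 - 94*d - 11) - 2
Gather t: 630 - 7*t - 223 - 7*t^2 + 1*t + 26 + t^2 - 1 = -6*t^2 - 6*t + 432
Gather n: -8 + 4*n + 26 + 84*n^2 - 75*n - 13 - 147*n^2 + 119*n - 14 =-63*n^2 + 48*n - 9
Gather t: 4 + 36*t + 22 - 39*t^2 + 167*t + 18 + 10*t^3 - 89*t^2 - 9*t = 10*t^3 - 128*t^2 + 194*t + 44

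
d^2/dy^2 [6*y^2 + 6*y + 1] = 12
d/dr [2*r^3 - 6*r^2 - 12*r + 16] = 6*r^2 - 12*r - 12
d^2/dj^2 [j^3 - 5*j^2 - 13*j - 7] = 6*j - 10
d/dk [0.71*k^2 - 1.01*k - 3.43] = 1.42*k - 1.01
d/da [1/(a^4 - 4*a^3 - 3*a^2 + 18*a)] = 2*(3 - 2*a^2)/(a^2*(a^5 - 5*a^4 - 5*a^3 + 45*a^2 - 108))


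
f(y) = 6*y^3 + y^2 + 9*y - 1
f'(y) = 18*y^2 + 2*y + 9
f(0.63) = 6.57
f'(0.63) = 17.40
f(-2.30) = -89.41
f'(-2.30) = 99.62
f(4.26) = 519.34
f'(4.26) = 344.18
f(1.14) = 19.45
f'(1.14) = 34.67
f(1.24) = 23.14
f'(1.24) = 39.16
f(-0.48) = -5.75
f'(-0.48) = 12.19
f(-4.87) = -714.12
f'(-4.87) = 426.16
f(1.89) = 60.09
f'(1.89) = 77.08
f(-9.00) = -4375.00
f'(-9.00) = 1449.00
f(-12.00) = -10333.00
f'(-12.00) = 2577.00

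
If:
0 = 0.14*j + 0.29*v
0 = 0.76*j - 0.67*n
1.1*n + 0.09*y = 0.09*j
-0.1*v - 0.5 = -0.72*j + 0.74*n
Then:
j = -7.03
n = -7.97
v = 3.39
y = 90.43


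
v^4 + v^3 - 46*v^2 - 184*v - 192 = (v - 8)*(v + 2)*(v + 3)*(v + 4)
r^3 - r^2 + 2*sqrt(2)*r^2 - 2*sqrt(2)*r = r*(r - 1)*(r + 2*sqrt(2))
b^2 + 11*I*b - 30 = (b + 5*I)*(b + 6*I)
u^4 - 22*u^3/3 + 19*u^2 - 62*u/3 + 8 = (u - 3)*(u - 2)*(u - 4/3)*(u - 1)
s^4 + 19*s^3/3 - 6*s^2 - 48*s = s*(s - 8/3)*(s + 3)*(s + 6)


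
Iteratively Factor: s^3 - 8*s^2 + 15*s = (s)*(s^2 - 8*s + 15) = s*(s - 5)*(s - 3)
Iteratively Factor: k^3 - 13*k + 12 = (k - 3)*(k^2 + 3*k - 4) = (k - 3)*(k - 1)*(k + 4)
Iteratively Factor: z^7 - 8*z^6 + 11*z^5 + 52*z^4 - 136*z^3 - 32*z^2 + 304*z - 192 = (z - 4)*(z^6 - 4*z^5 - 5*z^4 + 32*z^3 - 8*z^2 - 64*z + 48) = (z - 4)*(z - 2)*(z^5 - 2*z^4 - 9*z^3 + 14*z^2 + 20*z - 24) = (z - 4)*(z - 2)*(z + 2)*(z^4 - 4*z^3 - z^2 + 16*z - 12) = (z - 4)*(z - 2)^2*(z + 2)*(z^3 - 2*z^2 - 5*z + 6) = (z - 4)*(z - 2)^2*(z - 1)*(z + 2)*(z^2 - z - 6) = (z - 4)*(z - 2)^2*(z - 1)*(z + 2)^2*(z - 3)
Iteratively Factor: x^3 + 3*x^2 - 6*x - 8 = (x + 1)*(x^2 + 2*x - 8) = (x - 2)*(x + 1)*(x + 4)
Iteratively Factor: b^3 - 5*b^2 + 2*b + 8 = (b + 1)*(b^2 - 6*b + 8) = (b - 4)*(b + 1)*(b - 2)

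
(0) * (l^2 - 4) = 0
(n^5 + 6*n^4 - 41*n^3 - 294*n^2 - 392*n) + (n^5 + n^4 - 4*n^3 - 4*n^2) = 2*n^5 + 7*n^4 - 45*n^3 - 298*n^2 - 392*n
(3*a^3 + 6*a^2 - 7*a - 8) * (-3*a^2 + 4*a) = -9*a^5 - 6*a^4 + 45*a^3 - 4*a^2 - 32*a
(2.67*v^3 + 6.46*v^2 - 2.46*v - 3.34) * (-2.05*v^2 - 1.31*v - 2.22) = -5.4735*v^5 - 16.7407*v^4 - 9.347*v^3 - 4.2716*v^2 + 9.8366*v + 7.4148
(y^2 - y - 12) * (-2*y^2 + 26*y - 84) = -2*y^4 + 28*y^3 - 86*y^2 - 228*y + 1008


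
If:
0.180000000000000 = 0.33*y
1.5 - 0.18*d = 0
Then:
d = 8.33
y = 0.55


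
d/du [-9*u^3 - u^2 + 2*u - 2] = -27*u^2 - 2*u + 2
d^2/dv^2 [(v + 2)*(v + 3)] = 2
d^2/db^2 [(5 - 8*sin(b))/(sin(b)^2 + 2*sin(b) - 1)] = 2*(4*sin(b)^5 - 18*sin(b)^4 + sin(b)^3 + 3*sin(b)^2 + 5*sin(b) + 9)/(2*sin(b) - cos(b)^2)^3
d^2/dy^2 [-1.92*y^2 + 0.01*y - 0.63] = -3.84000000000000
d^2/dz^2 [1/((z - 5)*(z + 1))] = 2*((z - 5)^2 + (z - 5)*(z + 1) + (z + 1)^2)/((z - 5)^3*(z + 1)^3)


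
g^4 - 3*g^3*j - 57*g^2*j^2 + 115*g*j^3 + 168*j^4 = (g - 8*j)*(g - 3*j)*(g + j)*(g + 7*j)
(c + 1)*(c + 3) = c^2 + 4*c + 3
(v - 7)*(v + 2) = v^2 - 5*v - 14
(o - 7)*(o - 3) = o^2 - 10*o + 21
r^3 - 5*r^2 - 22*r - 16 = (r - 8)*(r + 1)*(r + 2)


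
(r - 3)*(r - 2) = r^2 - 5*r + 6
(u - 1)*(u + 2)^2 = u^3 + 3*u^2 - 4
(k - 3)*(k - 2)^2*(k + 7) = k^4 - 33*k^2 + 100*k - 84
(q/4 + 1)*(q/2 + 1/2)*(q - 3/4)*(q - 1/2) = q^4/8 + 15*q^3/32 - 15*q^2/64 - 25*q/64 + 3/16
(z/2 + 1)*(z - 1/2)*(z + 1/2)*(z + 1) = z^4/2 + 3*z^3/2 + 7*z^2/8 - 3*z/8 - 1/4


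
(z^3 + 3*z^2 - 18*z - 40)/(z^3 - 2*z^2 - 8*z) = (z + 5)/z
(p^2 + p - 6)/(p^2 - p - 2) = (p + 3)/(p + 1)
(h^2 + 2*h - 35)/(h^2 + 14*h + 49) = (h - 5)/(h + 7)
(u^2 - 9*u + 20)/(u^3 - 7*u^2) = (u^2 - 9*u + 20)/(u^2*(u - 7))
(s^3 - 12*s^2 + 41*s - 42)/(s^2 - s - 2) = (s^2 - 10*s + 21)/(s + 1)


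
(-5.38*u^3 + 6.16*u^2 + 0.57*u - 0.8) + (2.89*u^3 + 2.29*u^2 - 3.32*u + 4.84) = -2.49*u^3 + 8.45*u^2 - 2.75*u + 4.04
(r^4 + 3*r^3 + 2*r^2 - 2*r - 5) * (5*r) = 5*r^5 + 15*r^4 + 10*r^3 - 10*r^2 - 25*r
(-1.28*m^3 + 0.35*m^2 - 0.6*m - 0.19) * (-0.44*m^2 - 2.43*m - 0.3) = 0.5632*m^5 + 2.9564*m^4 - 0.2025*m^3 + 1.4366*m^2 + 0.6417*m + 0.057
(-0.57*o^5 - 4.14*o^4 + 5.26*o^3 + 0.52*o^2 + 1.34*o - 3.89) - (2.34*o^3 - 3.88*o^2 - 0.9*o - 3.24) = -0.57*o^5 - 4.14*o^4 + 2.92*o^3 + 4.4*o^2 + 2.24*o - 0.65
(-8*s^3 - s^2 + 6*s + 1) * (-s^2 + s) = 8*s^5 - 7*s^4 - 7*s^3 + 5*s^2 + s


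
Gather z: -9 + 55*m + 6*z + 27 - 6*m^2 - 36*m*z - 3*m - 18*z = -6*m^2 + 52*m + z*(-36*m - 12) + 18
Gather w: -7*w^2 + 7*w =-7*w^2 + 7*w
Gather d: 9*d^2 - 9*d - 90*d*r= 9*d^2 + d*(-90*r - 9)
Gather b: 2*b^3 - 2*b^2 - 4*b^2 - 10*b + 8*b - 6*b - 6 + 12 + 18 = 2*b^3 - 6*b^2 - 8*b + 24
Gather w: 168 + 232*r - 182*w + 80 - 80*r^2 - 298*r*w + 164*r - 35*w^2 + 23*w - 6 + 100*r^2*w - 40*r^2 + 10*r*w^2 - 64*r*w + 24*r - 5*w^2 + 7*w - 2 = -120*r^2 + 420*r + w^2*(10*r - 40) + w*(100*r^2 - 362*r - 152) + 240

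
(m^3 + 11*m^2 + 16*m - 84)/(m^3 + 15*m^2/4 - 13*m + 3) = 4*(m + 7)/(4*m - 1)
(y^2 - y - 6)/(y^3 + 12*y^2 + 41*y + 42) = (y - 3)/(y^2 + 10*y + 21)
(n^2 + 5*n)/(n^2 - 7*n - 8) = n*(n + 5)/(n^2 - 7*n - 8)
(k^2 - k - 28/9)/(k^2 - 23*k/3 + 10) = (9*k^2 - 9*k - 28)/(3*(3*k^2 - 23*k + 30))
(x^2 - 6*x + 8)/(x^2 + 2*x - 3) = (x^2 - 6*x + 8)/(x^2 + 2*x - 3)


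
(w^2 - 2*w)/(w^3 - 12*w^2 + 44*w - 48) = w/(w^2 - 10*w + 24)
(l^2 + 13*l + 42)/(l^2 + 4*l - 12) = (l + 7)/(l - 2)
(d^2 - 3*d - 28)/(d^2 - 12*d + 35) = (d + 4)/(d - 5)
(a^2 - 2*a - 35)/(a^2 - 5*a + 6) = (a^2 - 2*a - 35)/(a^2 - 5*a + 6)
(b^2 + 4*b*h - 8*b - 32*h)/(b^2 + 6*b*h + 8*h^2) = (b - 8)/(b + 2*h)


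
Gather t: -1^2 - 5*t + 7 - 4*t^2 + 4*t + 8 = -4*t^2 - t + 14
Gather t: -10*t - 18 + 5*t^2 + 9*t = 5*t^2 - t - 18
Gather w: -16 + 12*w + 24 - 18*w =8 - 6*w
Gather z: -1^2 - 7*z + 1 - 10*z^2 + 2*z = -10*z^2 - 5*z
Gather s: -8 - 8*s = -8*s - 8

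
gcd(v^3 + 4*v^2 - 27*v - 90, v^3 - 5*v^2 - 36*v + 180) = v^2 + v - 30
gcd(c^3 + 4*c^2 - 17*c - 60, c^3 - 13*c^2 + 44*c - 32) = c - 4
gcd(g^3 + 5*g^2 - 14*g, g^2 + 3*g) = g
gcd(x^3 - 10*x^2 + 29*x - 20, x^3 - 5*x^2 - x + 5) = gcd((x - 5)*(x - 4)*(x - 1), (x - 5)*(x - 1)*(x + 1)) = x^2 - 6*x + 5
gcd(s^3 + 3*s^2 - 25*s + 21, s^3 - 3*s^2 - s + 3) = s^2 - 4*s + 3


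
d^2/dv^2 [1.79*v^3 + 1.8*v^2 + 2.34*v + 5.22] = 10.74*v + 3.6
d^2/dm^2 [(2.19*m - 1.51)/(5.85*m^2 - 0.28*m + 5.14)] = ((18.8934 - 76.869*m)*(5.85*m^2 - 0.28*m + 5.14) + (2.19*m - 1.51)*(11.7*m - 0.28)*(23.4*m - 0.56))/(5.85*m^2 - 0.28*m + 5.14)^3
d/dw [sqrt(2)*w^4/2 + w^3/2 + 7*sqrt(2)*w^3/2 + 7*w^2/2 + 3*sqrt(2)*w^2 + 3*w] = 2*sqrt(2)*w^3 + 3*w^2/2 + 21*sqrt(2)*w^2/2 + 7*w + 6*sqrt(2)*w + 3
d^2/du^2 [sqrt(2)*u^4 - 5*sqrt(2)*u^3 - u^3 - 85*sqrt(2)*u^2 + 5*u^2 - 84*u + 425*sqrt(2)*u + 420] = 12*sqrt(2)*u^2 - 30*sqrt(2)*u - 6*u - 170*sqrt(2) + 10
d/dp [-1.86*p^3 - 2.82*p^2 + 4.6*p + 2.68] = -5.58*p^2 - 5.64*p + 4.6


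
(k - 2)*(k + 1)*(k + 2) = k^3 + k^2 - 4*k - 4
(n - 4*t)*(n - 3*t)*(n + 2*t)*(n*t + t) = n^4*t - 5*n^3*t^2 + n^3*t - 2*n^2*t^3 - 5*n^2*t^2 + 24*n*t^4 - 2*n*t^3 + 24*t^4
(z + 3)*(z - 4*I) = z^2 + 3*z - 4*I*z - 12*I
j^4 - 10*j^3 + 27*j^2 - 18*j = j*(j - 6)*(j - 3)*(j - 1)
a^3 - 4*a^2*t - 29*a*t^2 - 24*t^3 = (a - 8*t)*(a + t)*(a + 3*t)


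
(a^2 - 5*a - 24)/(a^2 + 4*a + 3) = (a - 8)/(a + 1)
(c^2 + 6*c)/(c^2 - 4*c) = (c + 6)/(c - 4)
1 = 1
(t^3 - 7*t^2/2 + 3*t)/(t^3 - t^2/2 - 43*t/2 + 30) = t*(t - 2)/(t^2 + t - 20)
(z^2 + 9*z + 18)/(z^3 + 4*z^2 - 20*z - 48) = (z + 3)/(z^2 - 2*z - 8)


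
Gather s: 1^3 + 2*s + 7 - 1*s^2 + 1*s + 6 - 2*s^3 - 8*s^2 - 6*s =-2*s^3 - 9*s^2 - 3*s + 14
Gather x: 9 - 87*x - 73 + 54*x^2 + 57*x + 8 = 54*x^2 - 30*x - 56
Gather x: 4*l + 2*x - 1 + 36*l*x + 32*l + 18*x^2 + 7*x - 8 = 36*l + 18*x^2 + x*(36*l + 9) - 9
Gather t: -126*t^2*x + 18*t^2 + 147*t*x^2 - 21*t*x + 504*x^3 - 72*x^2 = t^2*(18 - 126*x) + t*(147*x^2 - 21*x) + 504*x^3 - 72*x^2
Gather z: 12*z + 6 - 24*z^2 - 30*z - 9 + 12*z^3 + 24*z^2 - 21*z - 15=12*z^3 - 39*z - 18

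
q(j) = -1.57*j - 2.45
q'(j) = -1.57000000000000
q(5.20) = -10.61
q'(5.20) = -1.57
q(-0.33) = -1.93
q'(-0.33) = -1.57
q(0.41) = -3.09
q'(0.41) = -1.57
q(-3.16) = 2.51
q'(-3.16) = -1.57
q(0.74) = -3.61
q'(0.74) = -1.57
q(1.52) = -4.84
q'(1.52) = -1.57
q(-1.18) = -0.60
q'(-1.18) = -1.57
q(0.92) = -3.89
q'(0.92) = -1.57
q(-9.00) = 11.68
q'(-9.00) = -1.57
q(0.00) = -2.45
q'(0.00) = -1.57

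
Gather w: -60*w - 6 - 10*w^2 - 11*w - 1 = -10*w^2 - 71*w - 7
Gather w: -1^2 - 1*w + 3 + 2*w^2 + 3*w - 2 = 2*w^2 + 2*w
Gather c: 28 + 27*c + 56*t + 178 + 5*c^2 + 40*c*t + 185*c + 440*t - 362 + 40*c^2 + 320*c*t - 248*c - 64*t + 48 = 45*c^2 + c*(360*t - 36) + 432*t - 108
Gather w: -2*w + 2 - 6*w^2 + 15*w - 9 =-6*w^2 + 13*w - 7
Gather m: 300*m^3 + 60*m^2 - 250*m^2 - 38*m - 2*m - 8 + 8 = 300*m^3 - 190*m^2 - 40*m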